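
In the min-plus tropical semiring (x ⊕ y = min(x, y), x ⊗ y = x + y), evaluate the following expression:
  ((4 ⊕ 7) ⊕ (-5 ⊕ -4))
((4 ⊕ 7) ⊕ (-5 ⊕ -4)) = -5

Expand innermost to outermost. Recall ⊕ takes the minimum of its arguments and ⊗ takes their sum. Working out the expression ((4 ⊕ 7) ⊕ (-5 ⊕ -4)) gives -5.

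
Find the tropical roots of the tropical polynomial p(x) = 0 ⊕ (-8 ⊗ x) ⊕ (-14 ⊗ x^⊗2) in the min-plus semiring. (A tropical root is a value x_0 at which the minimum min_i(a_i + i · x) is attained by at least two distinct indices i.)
Roots: {6, 8}

Each tropical root is a break point of the lower envelope of the lines y = a_i + i · x (there are 3 lines, with slopes 0, 1, ..., 2). Only the lines that attain the minimum somewhere contribute to roots; other lines are dominated. Here the surviving (envelope) indices are i = 2, i = 1, i = 0.
Intersections between consecutive envelope lines give the roots: for adjacent envelope indices i < j the intersection is x = (a_i − a_j) / (j − i). Reading off the sorted break points: {6, 8}.
Verification: at each break x_0, at least two indices attain the minimum of min_i(a_i + i · x_0).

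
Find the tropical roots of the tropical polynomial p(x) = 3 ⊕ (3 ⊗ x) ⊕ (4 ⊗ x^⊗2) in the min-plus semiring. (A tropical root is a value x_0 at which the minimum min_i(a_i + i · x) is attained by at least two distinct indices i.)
Roots: {-1, 0}

Each tropical root is a break point of the lower envelope of the lines y = a_i + i · x (there are 3 lines, with slopes 0, 1, ..., 2). Only the lines that attain the minimum somewhere contribute to roots; other lines are dominated. Here the surviving (envelope) indices are i = 2, i = 1, i = 0.
Intersections between consecutive envelope lines give the roots: for adjacent envelope indices i < j the intersection is x = (a_i − a_j) / (j − i). Reading off the sorted break points: {-1, 0}.
Verification: at each break x_0, at least two indices attain the minimum of min_i(a_i + i · x_0).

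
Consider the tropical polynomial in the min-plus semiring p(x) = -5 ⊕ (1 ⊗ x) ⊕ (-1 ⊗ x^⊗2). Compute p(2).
p(2) = -5

A tropical monomial a ⊗ x^⊗i evaluates to a + i · x. Evaluating each term at x = 2:
  Term 0 contributes -5 + 0 · 2 = -5
  Term 1 contributes 1 + 1 · 2 = 3
  Term 2 contributes -1 + 2 · 2 = 3
p(2) = ⊕ of these = min[-5, 3, 3] = -5.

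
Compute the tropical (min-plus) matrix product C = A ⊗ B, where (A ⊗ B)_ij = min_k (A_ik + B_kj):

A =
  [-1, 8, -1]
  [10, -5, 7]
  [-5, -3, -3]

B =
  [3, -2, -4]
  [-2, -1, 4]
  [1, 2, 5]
A ⊗ B =
  [0, -3, -5]
  [-7, -6, -1]
  [-5, -7, -9]

Apply the min-plus product entry-by-entry:
  C[0][0] = min over k of (A[0][0] + B[0][0] = -1 + 3 = 2, A[0][1] + B[1][0] = 8 + -2 = 6, A[0][2] + B[2][0] = -1 + 1 = 0) = 0 (attained at k = 2)
  C[0][1] = min over k of (A[0][0] + B[0][1] = -1 + -2 = -3, A[0][1] + B[1][1] = 8 + -1 = 7, A[0][2] + B[2][1] = -1 + 2 = 1) = -3 (attained at k = 0)
  C[0][2] = min over k of (A[0][0] + B[0][2] = -1 + -4 = -5, A[0][1] + B[1][2] = 8 + 4 = 12, A[0][2] + B[2][2] = -1 + 5 = 4) = -5 (attained at k = 0)
  C[1][0] = min over k of (A[1][0] + B[0][0] = 10 + 3 = 13, A[1][1] + B[1][0] = -5 + -2 = -7, A[1][2] + B[2][0] = 7 + 1 = 8) = -7 (attained at k = 1)
  C[1][1] = min over k of (A[1][0] + B[0][1] = 10 + -2 = 8, A[1][1] + B[1][1] = -5 + -1 = -6, A[1][2] + B[2][1] = 7 + 2 = 9) = -6 (attained at k = 1)
  C[1][2] = min over k of (A[1][0] + B[0][2] = 10 + -4 = 6, A[1][1] + B[1][2] = -5 + 4 = -1, A[1][2] + B[2][2] = 7 + 5 = 12) = -1 (attained at k = 1)
  C[2][0] = min over k of (A[2][0] + B[0][0] = -5 + 3 = -2, A[2][1] + B[1][0] = -3 + -2 = -5, A[2][2] + B[2][0] = -3 + 1 = -2) = -5 (attained at k = 1)
  C[2][1] = min over k of (A[2][0] + B[0][1] = -5 + -2 = -7, A[2][1] + B[1][1] = -3 + -1 = -4, A[2][2] + B[2][1] = -3 + 2 = -1) = -7 (attained at k = 0)
  C[2][2] = min over k of (A[2][0] + B[0][2] = -5 + -4 = -9, A[2][1] + B[1][2] = -3 + 4 = 1, A[2][2] + B[2][2] = -3 + 5 = 2) = -9 (attained at k = 0)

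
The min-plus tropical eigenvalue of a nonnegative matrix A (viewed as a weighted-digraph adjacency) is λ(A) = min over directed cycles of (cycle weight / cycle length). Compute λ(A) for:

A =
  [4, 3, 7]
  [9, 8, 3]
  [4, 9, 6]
λ(A) = 10/3

Enumerate directed cycles and compute their means (weight / length). Sample:
  cycle 0 → 0: weight = 4, length = 1, mean = 4/1 ≈ 4.000
  cycle 1 → 1: weight = 8, length = 1, mean = 8/1 ≈ 8.000
  cycle 2 → 2: weight = 6, length = 1, mean = 6/1 ≈ 6.000
  cycle 0 → 1 → 0: weight = 12, length = 2, mean = 12/2 ≈ 6.000
  cycle 0 → 2 → 0: weight = 11, length = 2, mean = 11/2 ≈ 5.500
  cycle 1 → 0 → 1: weight = 12, length = 2, mean = 12/2 ≈ 6.000
Minimum mean = 3.333, attained e.g. along the cycle 0 → 1 → 2 → 0 with weight 10 and length 3. So λ(A) = 10/3 = 10/3.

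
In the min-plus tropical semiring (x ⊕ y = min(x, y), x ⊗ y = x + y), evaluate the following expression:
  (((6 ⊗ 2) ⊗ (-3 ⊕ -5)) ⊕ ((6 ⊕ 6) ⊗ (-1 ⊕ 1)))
(((6 ⊗ 2) ⊗ (-3 ⊕ -5)) ⊕ ((6 ⊕ 6) ⊗ (-1 ⊕ 1))) = 3

Expand innermost to outermost. Recall ⊕ takes the minimum of its arguments and ⊗ takes their sum. Working out the expression (((6 ⊗ 2) ⊗ (-3 ⊕ -5)) ⊕ ((6 ⊕ 6) ⊗ (-1 ⊕ 1))) gives 3.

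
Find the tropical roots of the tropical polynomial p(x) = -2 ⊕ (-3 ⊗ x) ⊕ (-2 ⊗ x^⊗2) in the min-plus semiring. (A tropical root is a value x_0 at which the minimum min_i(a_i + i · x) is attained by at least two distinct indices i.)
Roots: {-1, 1}

Each tropical root is a break point of the lower envelope of the lines y = a_i + i · x (there are 3 lines, with slopes 0, 1, ..., 2). Only the lines that attain the minimum somewhere contribute to roots; other lines are dominated. Here the surviving (envelope) indices are i = 2, i = 1, i = 0.
Intersections between consecutive envelope lines give the roots: for adjacent envelope indices i < j the intersection is x = (a_i − a_j) / (j − i). Reading off the sorted break points: {-1, 1}.
Verification: at each break x_0, at least two indices attain the minimum of min_i(a_i + i · x_0).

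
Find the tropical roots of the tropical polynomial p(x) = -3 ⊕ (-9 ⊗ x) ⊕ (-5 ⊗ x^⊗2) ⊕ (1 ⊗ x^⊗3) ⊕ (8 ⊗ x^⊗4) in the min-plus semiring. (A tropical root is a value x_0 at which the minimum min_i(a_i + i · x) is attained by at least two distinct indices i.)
Roots: {-7, -6, -4, 6}

Each tropical root is a break point of the lower envelope of the lines y = a_i + i · x (there are 5 lines, with slopes 0, 1, ..., 4). Only the lines that attain the minimum somewhere contribute to roots; other lines are dominated. Here the surviving (envelope) indices are i = 4, i = 3, i = 2, i = 1, i = 0.
Intersections between consecutive envelope lines give the roots: for adjacent envelope indices i < j the intersection is x = (a_i − a_j) / (j − i). Reading off the sorted break points: {-7, -6, -4, 6}.
Verification: at each break x_0, at least two indices attain the minimum of min_i(a_i + i · x_0).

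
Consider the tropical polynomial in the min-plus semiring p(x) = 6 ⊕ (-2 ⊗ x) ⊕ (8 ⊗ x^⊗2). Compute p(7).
p(7) = 5

A tropical monomial a ⊗ x^⊗i evaluates to a + i · x. Evaluating each term at x = 7:
  Term 0 contributes 6 + 0 · 7 = 6
  Term 1 contributes -2 + 1 · 7 = 5
  Term 2 contributes 8 + 2 · 7 = 22
p(7) = ⊕ of these = min[6, 5, 22] = 5.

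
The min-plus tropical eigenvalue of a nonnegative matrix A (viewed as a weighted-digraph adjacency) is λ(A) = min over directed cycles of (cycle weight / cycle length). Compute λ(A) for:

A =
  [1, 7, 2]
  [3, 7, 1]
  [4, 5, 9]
λ(A) = 1

Enumerate directed cycles and compute their means (weight / length). Sample:
  cycle 0 → 0: weight = 1, length = 1, mean = 1/1 ≈ 1.000
  cycle 1 → 1: weight = 7, length = 1, mean = 7/1 ≈ 7.000
  cycle 2 → 2: weight = 9, length = 1, mean = 9/1 ≈ 9.000
  cycle 0 → 1 → 0: weight = 10, length = 2, mean = 10/2 ≈ 5.000
  cycle 0 → 2 → 0: weight = 6, length = 2, mean = 6/2 ≈ 3.000
  cycle 1 → 0 → 1: weight = 10, length = 2, mean = 10/2 ≈ 5.000
Minimum mean = 1.000, attained e.g. along the cycle 0 → 0 with weight 1 and length 1. So λ(A) = 1/1 = 1.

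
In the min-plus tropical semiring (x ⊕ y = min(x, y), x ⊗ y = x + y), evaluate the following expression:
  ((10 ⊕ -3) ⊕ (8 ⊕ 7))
((10 ⊕ -3) ⊕ (8 ⊕ 7)) = -3

Expand innermost to outermost. Recall ⊕ takes the minimum of its arguments and ⊗ takes their sum. Working out the expression ((10 ⊕ -3) ⊕ (8 ⊕ 7)) gives -3.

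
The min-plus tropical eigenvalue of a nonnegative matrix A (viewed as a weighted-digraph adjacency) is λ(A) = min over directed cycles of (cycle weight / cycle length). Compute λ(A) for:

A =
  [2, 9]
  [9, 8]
λ(A) = 2

Enumerate directed cycles and compute their means (weight / length). Sample:
  cycle 0 → 0: weight = 2, length = 1, mean = 2/1 ≈ 2.000
  cycle 1 → 1: weight = 8, length = 1, mean = 8/1 ≈ 8.000
  cycle 0 → 1 → 0: weight = 18, length = 2, mean = 18/2 ≈ 9.000
  cycle 1 → 0 → 1: weight = 18, length = 2, mean = 18/2 ≈ 9.000
Minimum mean = 2.000, attained e.g. along the cycle 0 → 0 with weight 2 and length 1. So λ(A) = 2/1 = 2.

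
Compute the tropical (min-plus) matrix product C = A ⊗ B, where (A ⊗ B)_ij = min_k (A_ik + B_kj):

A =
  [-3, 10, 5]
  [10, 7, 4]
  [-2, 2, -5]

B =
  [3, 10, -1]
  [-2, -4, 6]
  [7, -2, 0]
A ⊗ B =
  [0, 3, -4]
  [5, 2, 4]
  [0, -7, -5]

Apply the min-plus product entry-by-entry:
  C[0][0] = min over k of (A[0][0] + B[0][0] = -3 + 3 = 0, A[0][1] + B[1][0] = 10 + -2 = 8, A[0][2] + B[2][0] = 5 + 7 = 12) = 0 (attained at k = 0)
  C[0][1] = min over k of (A[0][0] + B[0][1] = -3 + 10 = 7, A[0][1] + B[1][1] = 10 + -4 = 6, A[0][2] + B[2][1] = 5 + -2 = 3) = 3 (attained at k = 2)
  C[0][2] = min over k of (A[0][0] + B[0][2] = -3 + -1 = -4, A[0][1] + B[1][2] = 10 + 6 = 16, A[0][2] + B[2][2] = 5 + 0 = 5) = -4 (attained at k = 0)
  C[1][0] = min over k of (A[1][0] + B[0][0] = 10 + 3 = 13, A[1][1] + B[1][0] = 7 + -2 = 5, A[1][2] + B[2][0] = 4 + 7 = 11) = 5 (attained at k = 1)
  C[1][1] = min over k of (A[1][0] + B[0][1] = 10 + 10 = 20, A[1][1] + B[1][1] = 7 + -4 = 3, A[1][2] + B[2][1] = 4 + -2 = 2) = 2 (attained at k = 2)
  C[1][2] = min over k of (A[1][0] + B[0][2] = 10 + -1 = 9, A[1][1] + B[1][2] = 7 + 6 = 13, A[1][2] + B[2][2] = 4 + 0 = 4) = 4 (attained at k = 2)
  C[2][0] = min over k of (A[2][0] + B[0][0] = -2 + 3 = 1, A[2][1] + B[1][0] = 2 + -2 = 0, A[2][2] + B[2][0] = -5 + 7 = 2) = 0 (attained at k = 1)
  C[2][1] = min over k of (A[2][0] + B[0][1] = -2 + 10 = 8, A[2][1] + B[1][1] = 2 + -4 = -2, A[2][2] + B[2][1] = -5 + -2 = -7) = -7 (attained at k = 2)
  C[2][2] = min over k of (A[2][0] + B[0][2] = -2 + -1 = -3, A[2][1] + B[1][2] = 2 + 6 = 8, A[2][2] + B[2][2] = -5 + 0 = -5) = -5 (attained at k = 2)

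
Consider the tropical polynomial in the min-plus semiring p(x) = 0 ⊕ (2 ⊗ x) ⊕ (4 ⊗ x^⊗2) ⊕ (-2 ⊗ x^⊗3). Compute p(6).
p(6) = 0

A tropical monomial a ⊗ x^⊗i evaluates to a + i · x. Evaluating each term at x = 6:
  Term 0 contributes 0 + 0 · 6 = 0
  Term 1 contributes 2 + 1 · 6 = 8
  Term 2 contributes 4 + 2 · 6 = 16
  Term 3 contributes -2 + 3 · 6 = 16
p(6) = ⊕ of these = min[0, 8, 16, 16] = 0.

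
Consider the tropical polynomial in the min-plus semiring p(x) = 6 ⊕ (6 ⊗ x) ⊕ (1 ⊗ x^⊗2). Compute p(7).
p(7) = 6

A tropical monomial a ⊗ x^⊗i evaluates to a + i · x. Evaluating each term at x = 7:
  Term 0 contributes 6 + 0 · 7 = 6
  Term 1 contributes 6 + 1 · 7 = 13
  Term 2 contributes 1 + 2 · 7 = 15
p(7) = ⊕ of these = min[6, 13, 15] = 6.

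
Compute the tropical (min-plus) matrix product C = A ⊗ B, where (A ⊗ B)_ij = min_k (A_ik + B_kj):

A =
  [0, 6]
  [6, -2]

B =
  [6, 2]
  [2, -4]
A ⊗ B =
  [6, 2]
  [0, -6]

Apply the min-plus product entry-by-entry:
  C[0][0] = min over k of (A[0][0] + B[0][0] = 0 + 6 = 6, A[0][1] + B[1][0] = 6 + 2 = 8) = 6 (attained at k = 0)
  C[0][1] = min over k of (A[0][0] + B[0][1] = 0 + 2 = 2, A[0][1] + B[1][1] = 6 + -4 = 2) = 2 (attained at k = 0)
  C[1][0] = min over k of (A[1][0] + B[0][0] = 6 + 6 = 12, A[1][1] + B[1][0] = -2 + 2 = 0) = 0 (attained at k = 1)
  C[1][1] = min over k of (A[1][0] + B[0][1] = 6 + 2 = 8, A[1][1] + B[1][1] = -2 + -4 = -6) = -6 (attained at k = 1)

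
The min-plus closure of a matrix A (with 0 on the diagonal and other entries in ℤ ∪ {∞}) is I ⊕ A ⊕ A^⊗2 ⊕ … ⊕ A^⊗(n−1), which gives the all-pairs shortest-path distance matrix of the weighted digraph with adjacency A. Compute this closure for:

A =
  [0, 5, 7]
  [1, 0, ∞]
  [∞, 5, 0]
Closure =
  [0, 5, 7]
  [1, 0, 8]
  [6, 5, 0]

This is the Floyd-Warshall all-pairs shortest-path computation. For each intermediate vertex k = 0, 1, …, 2, update dist[i][j] ← min(dist[i][j], dist[i][k] + dist[k][j]). The final matrix gives, for each (i, j), the minimum total weight of any directed path from i to j (possibly empty when i = j).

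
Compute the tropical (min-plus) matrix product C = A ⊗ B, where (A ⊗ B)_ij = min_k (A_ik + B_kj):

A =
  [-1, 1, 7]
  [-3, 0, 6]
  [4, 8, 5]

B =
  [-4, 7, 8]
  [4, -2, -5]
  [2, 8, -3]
A ⊗ B =
  [-5, -1, -4]
  [-7, -2, -5]
  [0, 6, 2]

Apply the min-plus product entry-by-entry:
  C[0][0] = min over k of (A[0][0] + B[0][0] = -1 + -4 = -5, A[0][1] + B[1][0] = 1 + 4 = 5, A[0][2] + B[2][0] = 7 + 2 = 9) = -5 (attained at k = 0)
  C[0][1] = min over k of (A[0][0] + B[0][1] = -1 + 7 = 6, A[0][1] + B[1][1] = 1 + -2 = -1, A[0][2] + B[2][1] = 7 + 8 = 15) = -1 (attained at k = 1)
  C[0][2] = min over k of (A[0][0] + B[0][2] = -1 + 8 = 7, A[0][1] + B[1][2] = 1 + -5 = -4, A[0][2] + B[2][2] = 7 + -3 = 4) = -4 (attained at k = 1)
  C[1][0] = min over k of (A[1][0] + B[0][0] = -3 + -4 = -7, A[1][1] + B[1][0] = 0 + 4 = 4, A[1][2] + B[2][0] = 6 + 2 = 8) = -7 (attained at k = 0)
  C[1][1] = min over k of (A[1][0] + B[0][1] = -3 + 7 = 4, A[1][1] + B[1][1] = 0 + -2 = -2, A[1][2] + B[2][1] = 6 + 8 = 14) = -2 (attained at k = 1)
  C[1][2] = min over k of (A[1][0] + B[0][2] = -3 + 8 = 5, A[1][1] + B[1][2] = 0 + -5 = -5, A[1][2] + B[2][2] = 6 + -3 = 3) = -5 (attained at k = 1)
  C[2][0] = min over k of (A[2][0] + B[0][0] = 4 + -4 = 0, A[2][1] + B[1][0] = 8 + 4 = 12, A[2][2] + B[2][0] = 5 + 2 = 7) = 0 (attained at k = 0)
  C[2][1] = min over k of (A[2][0] + B[0][1] = 4 + 7 = 11, A[2][1] + B[1][1] = 8 + -2 = 6, A[2][2] + B[2][1] = 5 + 8 = 13) = 6 (attained at k = 1)
  C[2][2] = min over k of (A[2][0] + B[0][2] = 4 + 8 = 12, A[2][1] + B[1][2] = 8 + -5 = 3, A[2][2] + B[2][2] = 5 + -3 = 2) = 2 (attained at k = 2)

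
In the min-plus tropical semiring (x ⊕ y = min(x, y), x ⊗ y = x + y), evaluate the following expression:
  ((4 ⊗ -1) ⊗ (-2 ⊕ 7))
((4 ⊗ -1) ⊗ (-2 ⊕ 7)) = 1

Expand innermost to outermost. Recall ⊕ takes the minimum of its arguments and ⊗ takes their sum. Working out the expression ((4 ⊗ -1) ⊗ (-2 ⊕ 7)) gives 1.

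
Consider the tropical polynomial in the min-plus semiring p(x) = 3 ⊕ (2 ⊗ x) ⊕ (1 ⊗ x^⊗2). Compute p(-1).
p(-1) = -1

A tropical monomial a ⊗ x^⊗i evaluates to a + i · x. Evaluating each term at x = -1:
  Term 0 contributes 3 + 0 · -1 = 3
  Term 1 contributes 2 + 1 · -1 = 1
  Term 2 contributes 1 + 2 · -1 = -1
p(-1) = ⊕ of these = min[3, 1, -1] = -1.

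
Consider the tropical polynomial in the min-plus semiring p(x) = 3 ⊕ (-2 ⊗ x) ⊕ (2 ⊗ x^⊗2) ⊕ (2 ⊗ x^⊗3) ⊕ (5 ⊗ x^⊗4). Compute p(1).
p(1) = -1

A tropical monomial a ⊗ x^⊗i evaluates to a + i · x. Evaluating each term at x = 1:
  Term 0 contributes 3 + 0 · 1 = 3
  Term 1 contributes -2 + 1 · 1 = -1
  Term 2 contributes 2 + 2 · 1 = 4
  Term 3 contributes 2 + 3 · 1 = 5
  Term 4 contributes 5 + 4 · 1 = 9
p(1) = ⊕ of these = min[3, -1, 4, 5, 9] = -1.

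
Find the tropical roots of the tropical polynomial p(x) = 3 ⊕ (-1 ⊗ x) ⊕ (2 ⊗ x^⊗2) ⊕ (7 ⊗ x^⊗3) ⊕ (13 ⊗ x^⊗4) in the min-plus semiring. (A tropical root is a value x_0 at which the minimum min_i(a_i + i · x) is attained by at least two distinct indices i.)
Roots: {-6, -5, -3, 4}

Each tropical root is a break point of the lower envelope of the lines y = a_i + i · x (there are 5 lines, with slopes 0, 1, ..., 4). Only the lines that attain the minimum somewhere contribute to roots; other lines are dominated. Here the surviving (envelope) indices are i = 4, i = 3, i = 2, i = 1, i = 0.
Intersections between consecutive envelope lines give the roots: for adjacent envelope indices i < j the intersection is x = (a_i − a_j) / (j − i). Reading off the sorted break points: {-6, -5, -3, 4}.
Verification: at each break x_0, at least two indices attain the minimum of min_i(a_i + i · x_0).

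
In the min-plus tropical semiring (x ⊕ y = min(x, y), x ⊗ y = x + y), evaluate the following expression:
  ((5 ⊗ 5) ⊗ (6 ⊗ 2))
((5 ⊗ 5) ⊗ (6 ⊗ 2)) = 18

Expand innermost to outermost. Recall ⊕ takes the minimum of its arguments and ⊗ takes their sum. Working out the expression ((5 ⊗ 5) ⊗ (6 ⊗ 2)) gives 18.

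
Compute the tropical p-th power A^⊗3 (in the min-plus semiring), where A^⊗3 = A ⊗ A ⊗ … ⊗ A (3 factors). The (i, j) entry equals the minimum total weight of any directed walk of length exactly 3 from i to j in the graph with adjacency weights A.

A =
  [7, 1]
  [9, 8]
A^⊗3 =
  [17, 11]
  [19, 17]

Each entry (A^⊗3)_ij equals the minimum over all length-3 walks i = v_0 → v_1 → … → v_3 = j of Σ_t A[v_t][v_{t+1}]. For example, for (i, j) = (0, 1) we minimise over 4 possible intermediate vertex sequences; the minimum is 11, attained along the walk 0 → 1 → 0 → 1.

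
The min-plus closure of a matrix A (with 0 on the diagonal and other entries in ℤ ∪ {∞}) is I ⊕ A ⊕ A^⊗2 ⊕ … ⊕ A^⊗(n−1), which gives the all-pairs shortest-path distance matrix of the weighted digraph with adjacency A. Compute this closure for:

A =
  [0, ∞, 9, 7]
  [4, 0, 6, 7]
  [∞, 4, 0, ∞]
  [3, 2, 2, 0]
Closure =
  [0, 9, 9, 7]
  [4, 0, 6, 7]
  [8, 4, 0, 11]
  [3, 2, 2, 0]

This is the Floyd-Warshall all-pairs shortest-path computation. For each intermediate vertex k = 0, 1, …, 3, update dist[i][j] ← min(dist[i][j], dist[i][k] + dist[k][j]). The final matrix gives, for each (i, j), the minimum total weight of any directed path from i to j (possibly empty when i = j).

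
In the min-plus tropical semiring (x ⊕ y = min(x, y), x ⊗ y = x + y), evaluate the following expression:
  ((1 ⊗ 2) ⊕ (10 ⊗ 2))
((1 ⊗ 2) ⊕ (10 ⊗ 2)) = 3

Expand innermost to outermost. Recall ⊕ takes the minimum of its arguments and ⊗ takes their sum. Working out the expression ((1 ⊗ 2) ⊕ (10 ⊗ 2)) gives 3.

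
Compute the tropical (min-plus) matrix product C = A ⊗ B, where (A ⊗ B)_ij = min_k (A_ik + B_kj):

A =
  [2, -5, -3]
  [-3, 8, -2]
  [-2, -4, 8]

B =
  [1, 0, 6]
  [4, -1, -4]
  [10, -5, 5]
A ⊗ B =
  [-1, -8, -9]
  [-2, -7, 3]
  [-1, -5, -8]

Apply the min-plus product entry-by-entry:
  C[0][0] = min over k of (A[0][0] + B[0][0] = 2 + 1 = 3, A[0][1] + B[1][0] = -5 + 4 = -1, A[0][2] + B[2][0] = -3 + 10 = 7) = -1 (attained at k = 1)
  C[0][1] = min over k of (A[0][0] + B[0][1] = 2 + 0 = 2, A[0][1] + B[1][1] = -5 + -1 = -6, A[0][2] + B[2][1] = -3 + -5 = -8) = -8 (attained at k = 2)
  C[0][2] = min over k of (A[0][0] + B[0][2] = 2 + 6 = 8, A[0][1] + B[1][2] = -5 + -4 = -9, A[0][2] + B[2][2] = -3 + 5 = 2) = -9 (attained at k = 1)
  C[1][0] = min over k of (A[1][0] + B[0][0] = -3 + 1 = -2, A[1][1] + B[1][0] = 8 + 4 = 12, A[1][2] + B[2][0] = -2 + 10 = 8) = -2 (attained at k = 0)
  C[1][1] = min over k of (A[1][0] + B[0][1] = -3 + 0 = -3, A[1][1] + B[1][1] = 8 + -1 = 7, A[1][2] + B[2][1] = -2 + -5 = -7) = -7 (attained at k = 2)
  C[1][2] = min over k of (A[1][0] + B[0][2] = -3 + 6 = 3, A[1][1] + B[1][2] = 8 + -4 = 4, A[1][2] + B[2][2] = -2 + 5 = 3) = 3 (attained at k = 0)
  C[2][0] = min over k of (A[2][0] + B[0][0] = -2 + 1 = -1, A[2][1] + B[1][0] = -4 + 4 = 0, A[2][2] + B[2][0] = 8 + 10 = 18) = -1 (attained at k = 0)
  C[2][1] = min over k of (A[2][0] + B[0][1] = -2 + 0 = -2, A[2][1] + B[1][1] = -4 + -1 = -5, A[2][2] + B[2][1] = 8 + -5 = 3) = -5 (attained at k = 1)
  C[2][2] = min over k of (A[2][0] + B[0][2] = -2 + 6 = 4, A[2][1] + B[1][2] = -4 + -4 = -8, A[2][2] + B[2][2] = 8 + 5 = 13) = -8 (attained at k = 1)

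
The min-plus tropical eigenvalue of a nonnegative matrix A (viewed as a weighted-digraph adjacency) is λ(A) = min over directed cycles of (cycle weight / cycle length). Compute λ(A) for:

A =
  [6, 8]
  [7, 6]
λ(A) = 6

Enumerate directed cycles and compute their means (weight / length). Sample:
  cycle 0 → 0: weight = 6, length = 1, mean = 6/1 ≈ 6.000
  cycle 1 → 1: weight = 6, length = 1, mean = 6/1 ≈ 6.000
  cycle 0 → 1 → 0: weight = 15, length = 2, mean = 15/2 ≈ 7.500
  cycle 1 → 0 → 1: weight = 15, length = 2, mean = 15/2 ≈ 7.500
Minimum mean = 6.000, attained e.g. along the cycle 0 → 0 with weight 6 and length 1. So λ(A) = 6/1 = 6.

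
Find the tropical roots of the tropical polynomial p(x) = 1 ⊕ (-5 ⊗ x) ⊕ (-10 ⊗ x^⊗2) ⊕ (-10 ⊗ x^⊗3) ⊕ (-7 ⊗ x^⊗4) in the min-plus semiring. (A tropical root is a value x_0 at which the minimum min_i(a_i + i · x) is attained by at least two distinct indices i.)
Roots: {-3, 0, 5, 6}

Each tropical root is a break point of the lower envelope of the lines y = a_i + i · x (there are 5 lines, with slopes 0, 1, ..., 4). Only the lines that attain the minimum somewhere contribute to roots; other lines are dominated. Here the surviving (envelope) indices are i = 4, i = 3, i = 2, i = 1, i = 0.
Intersections between consecutive envelope lines give the roots: for adjacent envelope indices i < j the intersection is x = (a_i − a_j) / (j − i). Reading off the sorted break points: {-3, 0, 5, 6}.
Verification: at each break x_0, at least two indices attain the minimum of min_i(a_i + i · x_0).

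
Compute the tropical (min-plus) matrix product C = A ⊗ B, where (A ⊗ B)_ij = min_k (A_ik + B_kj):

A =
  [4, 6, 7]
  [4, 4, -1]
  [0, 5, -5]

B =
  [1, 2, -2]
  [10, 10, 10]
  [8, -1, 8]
A ⊗ B =
  [5, 6, 2]
  [5, -2, 2]
  [1, -6, -2]

Apply the min-plus product entry-by-entry:
  C[0][0] = min over k of (A[0][0] + B[0][0] = 4 + 1 = 5, A[0][1] + B[1][0] = 6 + 10 = 16, A[0][2] + B[2][0] = 7 + 8 = 15) = 5 (attained at k = 0)
  C[0][1] = min over k of (A[0][0] + B[0][1] = 4 + 2 = 6, A[0][1] + B[1][1] = 6 + 10 = 16, A[0][2] + B[2][1] = 7 + -1 = 6) = 6 (attained at k = 0)
  C[0][2] = min over k of (A[0][0] + B[0][2] = 4 + -2 = 2, A[0][1] + B[1][2] = 6 + 10 = 16, A[0][2] + B[2][2] = 7 + 8 = 15) = 2 (attained at k = 0)
  C[1][0] = min over k of (A[1][0] + B[0][0] = 4 + 1 = 5, A[1][1] + B[1][0] = 4 + 10 = 14, A[1][2] + B[2][0] = -1 + 8 = 7) = 5 (attained at k = 0)
  C[1][1] = min over k of (A[1][0] + B[0][1] = 4 + 2 = 6, A[1][1] + B[1][1] = 4 + 10 = 14, A[1][2] + B[2][1] = -1 + -1 = -2) = -2 (attained at k = 2)
  C[1][2] = min over k of (A[1][0] + B[0][2] = 4 + -2 = 2, A[1][1] + B[1][2] = 4 + 10 = 14, A[1][2] + B[2][2] = -1 + 8 = 7) = 2 (attained at k = 0)
  C[2][0] = min over k of (A[2][0] + B[0][0] = 0 + 1 = 1, A[2][1] + B[1][0] = 5 + 10 = 15, A[2][2] + B[2][0] = -5 + 8 = 3) = 1 (attained at k = 0)
  C[2][1] = min over k of (A[2][0] + B[0][1] = 0 + 2 = 2, A[2][1] + B[1][1] = 5 + 10 = 15, A[2][2] + B[2][1] = -5 + -1 = -6) = -6 (attained at k = 2)
  C[2][2] = min over k of (A[2][0] + B[0][2] = 0 + -2 = -2, A[2][1] + B[1][2] = 5 + 10 = 15, A[2][2] + B[2][2] = -5 + 8 = 3) = -2 (attained at k = 0)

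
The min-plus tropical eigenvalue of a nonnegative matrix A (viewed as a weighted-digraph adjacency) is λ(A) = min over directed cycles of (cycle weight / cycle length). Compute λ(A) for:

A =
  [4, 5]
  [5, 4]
λ(A) = 4

Enumerate directed cycles and compute their means (weight / length). Sample:
  cycle 0 → 0: weight = 4, length = 1, mean = 4/1 ≈ 4.000
  cycle 1 → 1: weight = 4, length = 1, mean = 4/1 ≈ 4.000
  cycle 0 → 1 → 0: weight = 10, length = 2, mean = 10/2 ≈ 5.000
  cycle 1 → 0 → 1: weight = 10, length = 2, mean = 10/2 ≈ 5.000
Minimum mean = 4.000, attained e.g. along the cycle 0 → 0 with weight 4 and length 1. So λ(A) = 4/1 = 4.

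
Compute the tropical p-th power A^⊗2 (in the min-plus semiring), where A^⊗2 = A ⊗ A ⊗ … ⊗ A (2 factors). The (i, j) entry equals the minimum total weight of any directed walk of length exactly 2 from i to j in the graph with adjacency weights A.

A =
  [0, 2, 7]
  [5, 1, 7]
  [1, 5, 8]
A^⊗2 =
  [0, 2, 7]
  [5, 2, 8]
  [1, 3, 8]

Each entry (A^⊗2)_ij equals the minimum over all length-2 walks i = v_0 → v_1 → … → v_2 = j of Σ_t A[v_t][v_{t+1}]. For example, for (i, j) = (0, 2) we minimise over 3 possible intermediate vertex sequences; the minimum is 7, attained along the walk 0 → 0 → 2.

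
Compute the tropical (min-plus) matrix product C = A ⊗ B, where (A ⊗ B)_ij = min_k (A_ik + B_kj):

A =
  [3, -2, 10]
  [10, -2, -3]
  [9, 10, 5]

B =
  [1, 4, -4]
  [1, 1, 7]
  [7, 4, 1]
A ⊗ B =
  [-1, -1, -1]
  [-1, -1, -2]
  [10, 9, 5]

Apply the min-plus product entry-by-entry:
  C[0][0] = min over k of (A[0][0] + B[0][0] = 3 + 1 = 4, A[0][1] + B[1][0] = -2 + 1 = -1, A[0][2] + B[2][0] = 10 + 7 = 17) = -1 (attained at k = 1)
  C[0][1] = min over k of (A[0][0] + B[0][1] = 3 + 4 = 7, A[0][1] + B[1][1] = -2 + 1 = -1, A[0][2] + B[2][1] = 10 + 4 = 14) = -1 (attained at k = 1)
  C[0][2] = min over k of (A[0][0] + B[0][2] = 3 + -4 = -1, A[0][1] + B[1][2] = -2 + 7 = 5, A[0][2] + B[2][2] = 10 + 1 = 11) = -1 (attained at k = 0)
  C[1][0] = min over k of (A[1][0] + B[0][0] = 10 + 1 = 11, A[1][1] + B[1][0] = -2 + 1 = -1, A[1][2] + B[2][0] = -3 + 7 = 4) = -1 (attained at k = 1)
  C[1][1] = min over k of (A[1][0] + B[0][1] = 10 + 4 = 14, A[1][1] + B[1][1] = -2 + 1 = -1, A[1][2] + B[2][1] = -3 + 4 = 1) = -1 (attained at k = 1)
  C[1][2] = min over k of (A[1][0] + B[0][2] = 10 + -4 = 6, A[1][1] + B[1][2] = -2 + 7 = 5, A[1][2] + B[2][2] = -3 + 1 = -2) = -2 (attained at k = 2)
  C[2][0] = min over k of (A[2][0] + B[0][0] = 9 + 1 = 10, A[2][1] + B[1][0] = 10 + 1 = 11, A[2][2] + B[2][0] = 5 + 7 = 12) = 10 (attained at k = 0)
  C[2][1] = min over k of (A[2][0] + B[0][1] = 9 + 4 = 13, A[2][1] + B[1][1] = 10 + 1 = 11, A[2][2] + B[2][1] = 5 + 4 = 9) = 9 (attained at k = 2)
  C[2][2] = min over k of (A[2][0] + B[0][2] = 9 + -4 = 5, A[2][1] + B[1][2] = 10 + 7 = 17, A[2][2] + B[2][2] = 5 + 1 = 6) = 5 (attained at k = 0)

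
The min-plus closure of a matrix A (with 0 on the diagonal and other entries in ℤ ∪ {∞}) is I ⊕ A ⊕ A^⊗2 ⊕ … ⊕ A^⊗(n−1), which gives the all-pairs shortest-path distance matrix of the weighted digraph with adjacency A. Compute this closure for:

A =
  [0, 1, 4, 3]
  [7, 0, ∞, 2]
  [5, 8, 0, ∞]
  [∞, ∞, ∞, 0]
Closure =
  [0, 1, 4, 3]
  [7, 0, 11, 2]
  [5, 6, 0, 8]
  [∞, ∞, ∞, 0]

This is the Floyd-Warshall all-pairs shortest-path computation. For each intermediate vertex k = 0, 1, …, 3, update dist[i][j] ← min(dist[i][j], dist[i][k] + dist[k][j]). The final matrix gives, for each (i, j), the minimum total weight of any directed path from i to j (possibly empty when i = j).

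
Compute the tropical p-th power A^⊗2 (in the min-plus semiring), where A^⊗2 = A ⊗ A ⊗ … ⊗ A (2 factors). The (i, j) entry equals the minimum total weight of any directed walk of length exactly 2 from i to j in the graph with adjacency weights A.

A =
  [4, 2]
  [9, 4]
A^⊗2 =
  [8, 6]
  [13, 8]

Each entry (A^⊗2)_ij equals the minimum over all length-2 walks i = v_0 → v_1 → … → v_2 = j of Σ_t A[v_t][v_{t+1}]. For example, for (i, j) = (0, 1) we minimise over 2 possible intermediate vertex sequences; the minimum is 6, attained along the walk 0 → 0 → 1.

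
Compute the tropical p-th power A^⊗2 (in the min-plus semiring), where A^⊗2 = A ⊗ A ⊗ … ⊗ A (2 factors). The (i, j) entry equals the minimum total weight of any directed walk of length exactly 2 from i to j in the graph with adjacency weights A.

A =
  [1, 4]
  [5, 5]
A^⊗2 =
  [2, 5]
  [6, 9]

Each entry (A^⊗2)_ij equals the minimum over all length-2 walks i = v_0 → v_1 → … → v_2 = j of Σ_t A[v_t][v_{t+1}]. For example, for (i, j) = (0, 1) we minimise over 2 possible intermediate vertex sequences; the minimum is 5, attained along the walk 0 → 0 → 1.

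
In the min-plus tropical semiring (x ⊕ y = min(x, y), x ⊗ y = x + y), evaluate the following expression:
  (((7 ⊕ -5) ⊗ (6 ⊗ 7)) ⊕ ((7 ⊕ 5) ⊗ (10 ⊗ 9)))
(((7 ⊕ -5) ⊗ (6 ⊗ 7)) ⊕ ((7 ⊕ 5) ⊗ (10 ⊗ 9))) = 8

Expand innermost to outermost. Recall ⊕ takes the minimum of its arguments and ⊗ takes their sum. Working out the expression (((7 ⊕ -5) ⊗ (6 ⊗ 7)) ⊕ ((7 ⊕ 5) ⊗ (10 ⊗ 9))) gives 8.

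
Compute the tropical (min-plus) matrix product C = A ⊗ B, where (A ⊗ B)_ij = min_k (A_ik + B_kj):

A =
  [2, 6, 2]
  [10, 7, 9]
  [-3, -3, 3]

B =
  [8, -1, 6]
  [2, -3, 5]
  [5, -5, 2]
A ⊗ B =
  [7, -3, 4]
  [9, 4, 11]
  [-1, -6, 2]

Apply the min-plus product entry-by-entry:
  C[0][0] = min over k of (A[0][0] + B[0][0] = 2 + 8 = 10, A[0][1] + B[1][0] = 6 + 2 = 8, A[0][2] + B[2][0] = 2 + 5 = 7) = 7 (attained at k = 2)
  C[0][1] = min over k of (A[0][0] + B[0][1] = 2 + -1 = 1, A[0][1] + B[1][1] = 6 + -3 = 3, A[0][2] + B[2][1] = 2 + -5 = -3) = -3 (attained at k = 2)
  C[0][2] = min over k of (A[0][0] + B[0][2] = 2 + 6 = 8, A[0][1] + B[1][2] = 6 + 5 = 11, A[0][2] + B[2][2] = 2 + 2 = 4) = 4 (attained at k = 2)
  C[1][0] = min over k of (A[1][0] + B[0][0] = 10 + 8 = 18, A[1][1] + B[1][0] = 7 + 2 = 9, A[1][2] + B[2][0] = 9 + 5 = 14) = 9 (attained at k = 1)
  C[1][1] = min over k of (A[1][0] + B[0][1] = 10 + -1 = 9, A[1][1] + B[1][1] = 7 + -3 = 4, A[1][2] + B[2][1] = 9 + -5 = 4) = 4 (attained at k = 1)
  C[1][2] = min over k of (A[1][0] + B[0][2] = 10 + 6 = 16, A[1][1] + B[1][2] = 7 + 5 = 12, A[1][2] + B[2][2] = 9 + 2 = 11) = 11 (attained at k = 2)
  C[2][0] = min over k of (A[2][0] + B[0][0] = -3 + 8 = 5, A[2][1] + B[1][0] = -3 + 2 = -1, A[2][2] + B[2][0] = 3 + 5 = 8) = -1 (attained at k = 1)
  C[2][1] = min over k of (A[2][0] + B[0][1] = -3 + -1 = -4, A[2][1] + B[1][1] = -3 + -3 = -6, A[2][2] + B[2][1] = 3 + -5 = -2) = -6 (attained at k = 1)
  C[2][2] = min over k of (A[2][0] + B[0][2] = -3 + 6 = 3, A[2][1] + B[1][2] = -3 + 5 = 2, A[2][2] + B[2][2] = 3 + 2 = 5) = 2 (attained at k = 1)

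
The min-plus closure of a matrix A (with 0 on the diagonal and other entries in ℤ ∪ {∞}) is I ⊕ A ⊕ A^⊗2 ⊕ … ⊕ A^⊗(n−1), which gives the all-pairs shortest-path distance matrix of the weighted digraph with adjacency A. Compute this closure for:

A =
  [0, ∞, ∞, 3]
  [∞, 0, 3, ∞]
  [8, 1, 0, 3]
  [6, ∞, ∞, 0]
Closure =
  [0, ∞, ∞, 3]
  [11, 0, 3, 6]
  [8, 1, 0, 3]
  [6, ∞, ∞, 0]

This is the Floyd-Warshall all-pairs shortest-path computation. For each intermediate vertex k = 0, 1, …, 3, update dist[i][j] ← min(dist[i][j], dist[i][k] + dist[k][j]). The final matrix gives, for each (i, j), the minimum total weight of any directed path from i to j (possibly empty when i = j).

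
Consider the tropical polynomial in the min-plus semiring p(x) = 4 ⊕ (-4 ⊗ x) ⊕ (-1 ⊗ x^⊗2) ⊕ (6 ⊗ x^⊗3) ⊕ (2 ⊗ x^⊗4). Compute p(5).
p(5) = 1

A tropical monomial a ⊗ x^⊗i evaluates to a + i · x. Evaluating each term at x = 5:
  Term 0 contributes 4 + 0 · 5 = 4
  Term 1 contributes -4 + 1 · 5 = 1
  Term 2 contributes -1 + 2 · 5 = 9
  Term 3 contributes 6 + 3 · 5 = 21
  Term 4 contributes 2 + 4 · 5 = 22
p(5) = ⊕ of these = min[4, 1, 9, 21, 22] = 1.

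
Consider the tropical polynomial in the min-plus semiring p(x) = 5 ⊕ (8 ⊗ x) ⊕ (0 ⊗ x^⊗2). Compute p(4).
p(4) = 5

A tropical monomial a ⊗ x^⊗i evaluates to a + i · x. Evaluating each term at x = 4:
  Term 0 contributes 5 + 0 · 4 = 5
  Term 1 contributes 8 + 1 · 4 = 12
  Term 2 contributes 0 + 2 · 4 = 8
p(4) = ⊕ of these = min[5, 12, 8] = 5.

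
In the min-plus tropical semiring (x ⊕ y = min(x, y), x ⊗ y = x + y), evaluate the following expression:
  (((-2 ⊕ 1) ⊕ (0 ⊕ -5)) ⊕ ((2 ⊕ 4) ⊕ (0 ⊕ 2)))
(((-2 ⊕ 1) ⊕ (0 ⊕ -5)) ⊕ ((2 ⊕ 4) ⊕ (0 ⊕ 2))) = -5

Expand innermost to outermost. Recall ⊕ takes the minimum of its arguments and ⊗ takes their sum. Working out the expression (((-2 ⊕ 1) ⊕ (0 ⊕ -5)) ⊕ ((2 ⊕ 4) ⊕ (0 ⊕ 2))) gives -5.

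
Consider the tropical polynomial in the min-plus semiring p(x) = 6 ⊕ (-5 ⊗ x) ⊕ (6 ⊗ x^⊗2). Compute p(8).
p(8) = 3

A tropical monomial a ⊗ x^⊗i evaluates to a + i · x. Evaluating each term at x = 8:
  Term 0 contributes 6 + 0 · 8 = 6
  Term 1 contributes -5 + 1 · 8 = 3
  Term 2 contributes 6 + 2 · 8 = 22
p(8) = ⊕ of these = min[6, 3, 22] = 3.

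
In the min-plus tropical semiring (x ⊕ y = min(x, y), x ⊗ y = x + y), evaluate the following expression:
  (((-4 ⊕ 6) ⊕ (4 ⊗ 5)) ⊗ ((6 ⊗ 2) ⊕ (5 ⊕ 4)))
(((-4 ⊕ 6) ⊕ (4 ⊗ 5)) ⊗ ((6 ⊗ 2) ⊕ (5 ⊕ 4))) = 0

Expand innermost to outermost. Recall ⊕ takes the minimum of its arguments and ⊗ takes their sum. Working out the expression (((-4 ⊕ 6) ⊕ (4 ⊗ 5)) ⊗ ((6 ⊗ 2) ⊕ (5 ⊕ 4))) gives 0.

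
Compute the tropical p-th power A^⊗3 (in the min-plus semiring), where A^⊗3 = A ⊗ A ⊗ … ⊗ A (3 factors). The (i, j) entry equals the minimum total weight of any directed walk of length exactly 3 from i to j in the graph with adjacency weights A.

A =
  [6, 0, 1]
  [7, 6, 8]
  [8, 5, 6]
A^⊗3 =
  [13, 7, 8]
  [14, 13, 14]
  [15, 12, 13]

Each entry (A^⊗3)_ij equals the minimum over all length-3 walks i = v_0 → v_1 → … → v_3 = j of Σ_t A[v_t][v_{t+1}]. For example, for (i, j) = (0, 2) we minimise over 9 possible intermediate vertex sequences; the minimum is 8, attained along the walk 0 → 1 → 0 → 2.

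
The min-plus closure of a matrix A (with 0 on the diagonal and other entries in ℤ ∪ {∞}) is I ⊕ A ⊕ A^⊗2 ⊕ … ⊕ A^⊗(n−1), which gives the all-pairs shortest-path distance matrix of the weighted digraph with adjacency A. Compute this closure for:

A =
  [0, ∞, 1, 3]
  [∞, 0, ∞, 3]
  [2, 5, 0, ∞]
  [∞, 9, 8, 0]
Closure =
  [0, 6, 1, 3]
  [13, 0, 11, 3]
  [2, 5, 0, 5]
  [10, 9, 8, 0]

This is the Floyd-Warshall all-pairs shortest-path computation. For each intermediate vertex k = 0, 1, …, 3, update dist[i][j] ← min(dist[i][j], dist[i][k] + dist[k][j]). The final matrix gives, for each (i, j), the minimum total weight of any directed path from i to j (possibly empty when i = j).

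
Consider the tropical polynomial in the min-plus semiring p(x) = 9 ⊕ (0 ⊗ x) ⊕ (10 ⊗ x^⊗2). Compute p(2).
p(2) = 2

A tropical monomial a ⊗ x^⊗i evaluates to a + i · x. Evaluating each term at x = 2:
  Term 0 contributes 9 + 0 · 2 = 9
  Term 1 contributes 0 + 1 · 2 = 2
  Term 2 contributes 10 + 2 · 2 = 14
p(2) = ⊕ of these = min[9, 2, 14] = 2.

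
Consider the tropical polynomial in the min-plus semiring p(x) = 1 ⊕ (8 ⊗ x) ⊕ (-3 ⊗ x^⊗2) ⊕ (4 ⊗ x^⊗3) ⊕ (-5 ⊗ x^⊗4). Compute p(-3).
p(-3) = -17

A tropical monomial a ⊗ x^⊗i evaluates to a + i · x. Evaluating each term at x = -3:
  Term 0 contributes 1 + 0 · -3 = 1
  Term 1 contributes 8 + 1 · -3 = 5
  Term 2 contributes -3 + 2 · -3 = -9
  Term 3 contributes 4 + 3 · -3 = -5
  Term 4 contributes -5 + 4 · -3 = -17
p(-3) = ⊕ of these = min[1, 5, -9, -5, -17] = -17.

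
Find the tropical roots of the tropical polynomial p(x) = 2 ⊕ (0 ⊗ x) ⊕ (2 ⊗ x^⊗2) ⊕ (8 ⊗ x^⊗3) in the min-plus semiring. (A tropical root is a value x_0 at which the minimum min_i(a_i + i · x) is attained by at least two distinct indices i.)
Roots: {-6, -2, 2}

Each tropical root is a break point of the lower envelope of the lines y = a_i + i · x (there are 4 lines, with slopes 0, 1, ..., 3). Only the lines that attain the minimum somewhere contribute to roots; other lines are dominated. Here the surviving (envelope) indices are i = 3, i = 2, i = 1, i = 0.
Intersections between consecutive envelope lines give the roots: for adjacent envelope indices i < j the intersection is x = (a_i − a_j) / (j − i). Reading off the sorted break points: {-6, -2, 2}.
Verification: at each break x_0, at least two indices attain the minimum of min_i(a_i + i · x_0).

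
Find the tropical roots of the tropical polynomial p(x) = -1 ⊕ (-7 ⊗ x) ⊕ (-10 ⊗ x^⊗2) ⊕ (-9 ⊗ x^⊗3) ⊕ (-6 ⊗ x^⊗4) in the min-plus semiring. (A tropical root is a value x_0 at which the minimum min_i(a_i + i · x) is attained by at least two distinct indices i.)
Roots: {-3, -1, 3, 6}

Each tropical root is a break point of the lower envelope of the lines y = a_i + i · x (there are 5 lines, with slopes 0, 1, ..., 4). Only the lines that attain the minimum somewhere contribute to roots; other lines are dominated. Here the surviving (envelope) indices are i = 4, i = 3, i = 2, i = 1, i = 0.
Intersections between consecutive envelope lines give the roots: for adjacent envelope indices i < j the intersection is x = (a_i − a_j) / (j − i). Reading off the sorted break points: {-3, -1, 3, 6}.
Verification: at each break x_0, at least two indices attain the minimum of min_i(a_i + i · x_0).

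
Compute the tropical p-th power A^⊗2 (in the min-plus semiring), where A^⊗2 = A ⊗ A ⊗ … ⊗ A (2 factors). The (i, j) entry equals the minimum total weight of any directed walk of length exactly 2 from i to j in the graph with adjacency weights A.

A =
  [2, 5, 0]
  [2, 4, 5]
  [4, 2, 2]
A^⊗2 =
  [4, 2, 2]
  [4, 7, 2]
  [4, 4, 4]

Each entry (A^⊗2)_ij equals the minimum over all length-2 walks i = v_0 → v_1 → … → v_2 = j of Σ_t A[v_t][v_{t+1}]. For example, for (i, j) = (0, 2) we minimise over 3 possible intermediate vertex sequences; the minimum is 2, attained along the walk 0 → 0 → 2.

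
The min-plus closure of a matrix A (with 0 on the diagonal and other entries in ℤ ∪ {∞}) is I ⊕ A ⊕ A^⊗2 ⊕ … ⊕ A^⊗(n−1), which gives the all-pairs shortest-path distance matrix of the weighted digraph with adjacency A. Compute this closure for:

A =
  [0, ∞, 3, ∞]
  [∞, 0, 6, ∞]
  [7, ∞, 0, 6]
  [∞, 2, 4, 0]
Closure =
  [0, 11, 3, 9]
  [13, 0, 6, 12]
  [7, 8, 0, 6]
  [11, 2, 4, 0]

This is the Floyd-Warshall all-pairs shortest-path computation. For each intermediate vertex k = 0, 1, …, 3, update dist[i][j] ← min(dist[i][j], dist[i][k] + dist[k][j]). The final matrix gives, for each (i, j), the minimum total weight of any directed path from i to j (possibly empty when i = j).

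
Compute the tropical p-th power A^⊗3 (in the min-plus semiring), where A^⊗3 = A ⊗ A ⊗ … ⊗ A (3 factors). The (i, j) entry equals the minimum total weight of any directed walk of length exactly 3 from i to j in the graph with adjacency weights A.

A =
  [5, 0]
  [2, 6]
A^⊗3 =
  [7, 2]
  [4, 7]

Each entry (A^⊗3)_ij equals the minimum over all length-3 walks i = v_0 → v_1 → … → v_3 = j of Σ_t A[v_t][v_{t+1}]. For example, for (i, j) = (0, 1) we minimise over 4 possible intermediate vertex sequences; the minimum is 2, attained along the walk 0 → 1 → 0 → 1.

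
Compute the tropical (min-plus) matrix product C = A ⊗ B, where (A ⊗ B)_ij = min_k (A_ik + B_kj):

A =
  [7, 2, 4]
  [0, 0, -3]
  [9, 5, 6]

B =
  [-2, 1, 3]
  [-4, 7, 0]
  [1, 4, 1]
A ⊗ B =
  [-2, 8, 2]
  [-4, 1, -2]
  [1, 10, 5]

Apply the min-plus product entry-by-entry:
  C[0][0] = min over k of (A[0][0] + B[0][0] = 7 + -2 = 5, A[0][1] + B[1][0] = 2 + -4 = -2, A[0][2] + B[2][0] = 4 + 1 = 5) = -2 (attained at k = 1)
  C[0][1] = min over k of (A[0][0] + B[0][1] = 7 + 1 = 8, A[0][1] + B[1][1] = 2 + 7 = 9, A[0][2] + B[2][1] = 4 + 4 = 8) = 8 (attained at k = 0)
  C[0][2] = min over k of (A[0][0] + B[0][2] = 7 + 3 = 10, A[0][1] + B[1][2] = 2 + 0 = 2, A[0][2] + B[2][2] = 4 + 1 = 5) = 2 (attained at k = 1)
  C[1][0] = min over k of (A[1][0] + B[0][0] = 0 + -2 = -2, A[1][1] + B[1][0] = 0 + -4 = -4, A[1][2] + B[2][0] = -3 + 1 = -2) = -4 (attained at k = 1)
  C[1][1] = min over k of (A[1][0] + B[0][1] = 0 + 1 = 1, A[1][1] + B[1][1] = 0 + 7 = 7, A[1][2] + B[2][1] = -3 + 4 = 1) = 1 (attained at k = 0)
  C[1][2] = min over k of (A[1][0] + B[0][2] = 0 + 3 = 3, A[1][1] + B[1][2] = 0 + 0 = 0, A[1][2] + B[2][2] = -3 + 1 = -2) = -2 (attained at k = 2)
  C[2][0] = min over k of (A[2][0] + B[0][0] = 9 + -2 = 7, A[2][1] + B[1][0] = 5 + -4 = 1, A[2][2] + B[2][0] = 6 + 1 = 7) = 1 (attained at k = 1)
  C[2][1] = min over k of (A[2][0] + B[0][1] = 9 + 1 = 10, A[2][1] + B[1][1] = 5 + 7 = 12, A[2][2] + B[2][1] = 6 + 4 = 10) = 10 (attained at k = 0)
  C[2][2] = min over k of (A[2][0] + B[0][2] = 9 + 3 = 12, A[2][1] + B[1][2] = 5 + 0 = 5, A[2][2] + B[2][2] = 6 + 1 = 7) = 5 (attained at k = 1)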